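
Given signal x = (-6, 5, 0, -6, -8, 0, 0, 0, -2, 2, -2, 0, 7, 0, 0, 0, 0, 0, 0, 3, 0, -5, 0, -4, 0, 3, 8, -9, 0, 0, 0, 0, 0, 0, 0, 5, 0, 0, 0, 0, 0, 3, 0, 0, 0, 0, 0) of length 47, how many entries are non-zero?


Non-zero positions: [0, 1, 3, 4, 8, 9, 10, 12, 19, 21, 23, 25, 26, 27, 35, 41].
Sparsity = 16.

16


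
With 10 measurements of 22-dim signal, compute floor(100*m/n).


100*m/n = 100*10/22 ≈ 45.4545.
floor = 45.

45


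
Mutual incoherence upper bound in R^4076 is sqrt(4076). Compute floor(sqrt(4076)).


63^2 = 3969 <= 4076 < 4096 = 64^2, so 63 <= sqrt(4076) < 64.
floor(sqrt(4076)) = 63.

63


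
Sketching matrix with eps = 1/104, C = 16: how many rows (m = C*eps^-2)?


1/eps = 104.
(1/eps)^2 = 10816.
m = 16*10816 = 173056.

173056


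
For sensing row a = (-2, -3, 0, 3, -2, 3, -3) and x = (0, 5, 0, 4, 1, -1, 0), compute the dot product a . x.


Non-zero terms: ['-3*5', '3*4', '-2*1', '3*-1']
Products: [-15, 12, -2, -3]
y = sum = -8.

-8


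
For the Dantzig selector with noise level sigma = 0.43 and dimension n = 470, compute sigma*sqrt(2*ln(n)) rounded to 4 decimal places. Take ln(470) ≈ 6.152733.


ln(470) ≈ 6.152733.
2*ln(n) ≈ 12.305466.
sqrt(2*ln(n)) ≈ sqrt(12.305466) ≈ 3.507915.
threshold ≈ 0.43*3.507915 = 1.50840345 ≈ 1.5084.

1.5084


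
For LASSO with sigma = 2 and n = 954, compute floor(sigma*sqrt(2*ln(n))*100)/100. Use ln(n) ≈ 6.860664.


ln(954) ≈ 6.860664.
2*ln(n) ≈ 13.721328.
sqrt(2*ln(n)) ≈ sqrt(13.721328) ≈ 3.704231.
lambda ≈ 2*3.704231 = 7.408462.
floor(lambda*100)/100 = 7.40.

7.40


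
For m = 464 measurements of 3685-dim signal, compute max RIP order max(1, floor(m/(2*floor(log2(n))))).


floor(log2(3685)) = 11.
2*11 = 22.
m/(2*floor(log2(n))) = 464/22 ≈ 21.0909.
floor = 21.
k = max(1, 21) = 21.

21


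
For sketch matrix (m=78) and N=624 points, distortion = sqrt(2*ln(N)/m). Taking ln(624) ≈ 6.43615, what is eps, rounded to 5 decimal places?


ln(624) ≈ 6.43615.
2*ln(N)/m ≈ 2*6.43615/78 ≈ 0.16502949.
eps = sqrt(0.16502949) ≈ 0.4062382 ≈ 0.40624.

0.40624


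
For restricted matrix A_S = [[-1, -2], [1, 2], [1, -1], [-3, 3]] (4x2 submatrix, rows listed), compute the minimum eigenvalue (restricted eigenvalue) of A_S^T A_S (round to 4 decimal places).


A_S^T A_S = [[12, -6], [-6, 18]].
trace = 30.
det = 180.
disc = trace^2 - 4*det = 900 - 4*180 = 180.
sqrt(180) ≈ 13.416408.
lam_min = (30 - sqrt(180))/2 ≈ (30 - 13.416408)/2 = 8.291796 ≈ 8.2918.

8.2918


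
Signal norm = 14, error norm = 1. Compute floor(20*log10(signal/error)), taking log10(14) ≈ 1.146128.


||x||/||e|| = 14/1 = 14.
log10(14) ≈ 1.146128.
20*log10(||x||/||e||) ≈ 20*1.146128 = 22.92256.
floor(22.92256) = 22.

22


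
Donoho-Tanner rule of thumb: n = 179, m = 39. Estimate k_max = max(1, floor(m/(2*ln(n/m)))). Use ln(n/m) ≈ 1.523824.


n/m = 179/39.
ln(n/m) ≈ 1.523824.
2*ln(n/m) ≈ 3.047648.
m/(2*ln(n/m)) ≈ 39/3.047648 ≈ 12.7968.
floor = 12.
k_max = max(1, 12) = 12.

12


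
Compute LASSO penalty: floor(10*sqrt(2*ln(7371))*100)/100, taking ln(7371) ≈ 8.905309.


ln(7371) ≈ 8.905309.
2*ln(n) ≈ 17.810618.
sqrt(2*ln(n)) ≈ sqrt(17.810618) ≈ 4.220263.
lambda ≈ 10*4.220263 = 42.20263.
floor(lambda*100)/100 = 42.20.

42.20


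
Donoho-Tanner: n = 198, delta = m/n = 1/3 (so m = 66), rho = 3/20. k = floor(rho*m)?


m = 1/3*198 = 66.
rho = 3/20.
rho*m = 3/20*66 = 9.9.
k = floor(9.9) = 9.

9


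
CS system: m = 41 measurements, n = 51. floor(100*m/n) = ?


100*m/n = 100*41/51 ≈ 80.3922.
floor = 80.

80


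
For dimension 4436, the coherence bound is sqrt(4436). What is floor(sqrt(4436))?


66^2 = 4356 <= 4436 < 4489 = 67^2, so 66 <= sqrt(4436) < 67.
floor(sqrt(4436)) = 66.

66


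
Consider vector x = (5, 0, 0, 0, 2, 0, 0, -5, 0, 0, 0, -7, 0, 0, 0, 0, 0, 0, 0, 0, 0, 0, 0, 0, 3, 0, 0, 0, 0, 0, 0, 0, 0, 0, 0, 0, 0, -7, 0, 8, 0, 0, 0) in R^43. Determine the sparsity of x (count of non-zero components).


Non-zero positions: [0, 4, 7, 11, 24, 37, 39].
Sparsity = 7.

7


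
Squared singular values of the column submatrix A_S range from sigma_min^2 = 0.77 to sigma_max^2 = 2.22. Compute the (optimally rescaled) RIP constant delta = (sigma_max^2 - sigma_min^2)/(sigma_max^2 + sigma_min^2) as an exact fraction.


lambda_max - lambda_min = 2.22 - 0.77 = 1.45.
lambda_max + lambda_min = 2.22 + 0.77 = 2.99.
delta = 1.45/2.99 = 145/299.

145/299


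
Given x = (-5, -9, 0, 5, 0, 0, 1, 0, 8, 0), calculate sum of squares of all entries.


Non-zero entries: [(0, -5), (1, -9), (3, 5), (6, 1), (8, 8)]
Squares: [25, 81, 25, 1, 64]
||x||_2^2 = sum = 196.

196


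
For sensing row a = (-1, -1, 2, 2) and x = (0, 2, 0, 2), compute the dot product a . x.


Non-zero terms: ['-1*2', '2*2']
Products: [-2, 4]
y = sum = 2.

2


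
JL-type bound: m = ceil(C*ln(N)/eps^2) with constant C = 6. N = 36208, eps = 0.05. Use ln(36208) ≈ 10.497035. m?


ln(36208) ≈ 10.497035.
eps^2 = 0.05^2 = 0.0025.
C*ln(N)/eps^2 ≈ 6*10.497035/0.0025 ≈ 25192.884.
m = ceil(25192.884) = 25193.

25193


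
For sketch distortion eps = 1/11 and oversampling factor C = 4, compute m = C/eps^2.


1/eps = 11.
(1/eps)^2 = 121.
m = 4*121 = 484.

484


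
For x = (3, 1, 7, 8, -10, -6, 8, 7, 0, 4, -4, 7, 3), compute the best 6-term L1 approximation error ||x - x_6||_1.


Sorted |x_i| descending: [10, 8, 8, 7, 7, 7, 6, 4, 4, 3, 3, 1, 0]
Keep top 6: [10, 8, 8, 7, 7, 7]
Tail entries: [6, 4, 4, 3, 3, 1, 0]
L1 error = sum of tail = 21.

21


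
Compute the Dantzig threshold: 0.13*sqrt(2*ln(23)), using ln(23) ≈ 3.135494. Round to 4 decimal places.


ln(23) ≈ 3.135494.
2*ln(n) ≈ 6.270988.
sqrt(2*ln(n)) ≈ sqrt(6.270988) ≈ 2.504194.
threshold ≈ 0.13*2.504194 = 0.32554522 ≈ 0.3255.

0.3255


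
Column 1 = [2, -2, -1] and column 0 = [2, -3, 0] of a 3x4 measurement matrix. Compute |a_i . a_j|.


Inner product: 2*2 + -2*-3 + -1*0
Products: [4, 6, 0]
Sum = 10.
|dot| = 10.

10


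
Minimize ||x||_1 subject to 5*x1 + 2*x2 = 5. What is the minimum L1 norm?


Axis intercepts:
  x1 = 1, x2 = 0: L1 = 1
  x1 = 0, x2 = 5/2: L1 = 5/2
x* = (1, 0)
||x*||_1 = 1.

1


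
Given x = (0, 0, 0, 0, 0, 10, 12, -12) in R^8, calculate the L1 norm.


Non-zero entries: [(5, 10), (6, 12), (7, -12)]
Absolute values: [10, 12, 12]
||x||_1 = sum = 34.

34


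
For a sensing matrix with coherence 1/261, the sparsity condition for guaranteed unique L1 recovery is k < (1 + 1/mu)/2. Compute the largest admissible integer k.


1/mu = 261.
1 + 1/mu = 262.
(1 + 1/mu)/2 = 131 is an integer and the inequality is strict, so k_max = 131 - 1 = 130.

130


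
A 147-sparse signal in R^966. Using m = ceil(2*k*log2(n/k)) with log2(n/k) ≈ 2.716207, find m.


log2(n/k) = log2(966/147) ≈ 2.716207.
2*k*log2(n/k) ≈ 2*147*2.716207 = 798.564858.
m = ceil(798.564858) = 799.

799


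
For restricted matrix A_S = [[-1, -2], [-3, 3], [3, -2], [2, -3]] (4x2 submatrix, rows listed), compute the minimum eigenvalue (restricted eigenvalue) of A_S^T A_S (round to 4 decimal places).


A_S^T A_S = [[23, -19], [-19, 26]].
trace = 49.
det = 237.
disc = trace^2 - 4*det = 2401 - 4*237 = 1453.
sqrt(1453) ≈ 38.118237.
lam_min = (49 - sqrt(1453))/2 ≈ (49 - 38.118237)/2 = 5.4408815 ≈ 5.4409.

5.4409


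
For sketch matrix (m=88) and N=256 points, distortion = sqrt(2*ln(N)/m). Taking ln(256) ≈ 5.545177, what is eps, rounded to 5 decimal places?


ln(256) ≈ 5.545177.
2*ln(N)/m ≈ 2*5.545177/88 ≈ 0.12602675.
eps = sqrt(0.12602675) ≈ 0.3550025 ≈ 0.35500.

0.35500


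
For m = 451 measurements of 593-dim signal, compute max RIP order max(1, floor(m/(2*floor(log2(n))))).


floor(log2(593)) = 9.
2*9 = 18.
m/(2*floor(log2(n))) = 451/18 ≈ 25.0556.
floor = 25.
k = max(1, 25) = 25.

25


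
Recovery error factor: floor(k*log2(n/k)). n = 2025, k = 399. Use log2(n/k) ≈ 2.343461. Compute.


log2(n/k) = log2(2025/399) ≈ 2.343461.
k*log2(n/k) ≈ 399*2.343461 = 935.040939.
floor(935.040939) = 935.

935


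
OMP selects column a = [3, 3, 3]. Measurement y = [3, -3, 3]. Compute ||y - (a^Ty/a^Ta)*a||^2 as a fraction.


a^T a = 27.
a^T y = 9.
coeff = 9/27 = 1/3.
||r||^2 = 24.

24


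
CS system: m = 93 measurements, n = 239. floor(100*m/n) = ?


100*m/n = 100*93/239 ≈ 38.9121.
floor = 38.

38


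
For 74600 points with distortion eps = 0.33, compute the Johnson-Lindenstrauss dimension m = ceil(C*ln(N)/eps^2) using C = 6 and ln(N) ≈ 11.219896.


ln(74600) ≈ 11.219896.
eps^2 = 0.33^2 = 0.1089.
C*ln(N)/eps^2 ≈ 6*11.219896/0.1089 ≈ 618.1761.
m = ceil(618.1761) = 619.

619


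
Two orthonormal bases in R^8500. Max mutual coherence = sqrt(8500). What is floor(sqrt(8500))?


92^2 = 8464 <= 8500 < 8649 = 93^2, so 92 <= sqrt(8500) < 93.
floor(sqrt(8500)) = 92.

92


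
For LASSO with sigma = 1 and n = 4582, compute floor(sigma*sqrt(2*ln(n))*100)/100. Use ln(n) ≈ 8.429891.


ln(4582) ≈ 8.429891.
2*ln(n) ≈ 16.859782.
sqrt(2*ln(n)) ≈ sqrt(16.859782) ≈ 4.106066.
lambda ≈ 1*4.106066 = 4.106066.
floor(lambda*100)/100 = 4.10.

4.10


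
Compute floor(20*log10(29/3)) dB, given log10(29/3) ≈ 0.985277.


||x||/||e|| = 29/3.
log10(29/3) ≈ 0.985277.
20*log10(||x||/||e||) ≈ 20*0.985277 = 19.70554.
floor(19.70554) = 19.

19


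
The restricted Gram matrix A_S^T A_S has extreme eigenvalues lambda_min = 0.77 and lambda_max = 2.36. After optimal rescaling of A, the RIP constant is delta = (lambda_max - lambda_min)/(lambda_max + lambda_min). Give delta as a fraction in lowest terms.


lambda_max - lambda_min = 2.36 - 0.77 = 1.59.
lambda_max + lambda_min = 2.36 + 0.77 = 3.13.
delta = 1.59/3.13 = 159/313.

159/313


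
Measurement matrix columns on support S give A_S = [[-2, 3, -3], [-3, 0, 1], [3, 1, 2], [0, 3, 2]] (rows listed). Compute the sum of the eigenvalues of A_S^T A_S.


Sum of eigenvalues of A_S^T A_S = trace(A_S^T A_S) = sum of squared column norms of A_S.
A_S^T A_S diagonal: [22, 19, 18].
trace = 22 + 19 + 18 = 59.

59


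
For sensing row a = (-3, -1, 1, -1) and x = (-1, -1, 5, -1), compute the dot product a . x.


Non-zero terms: ['-3*-1', '-1*-1', '1*5', '-1*-1']
Products: [3, 1, 5, 1]
y = sum = 10.

10


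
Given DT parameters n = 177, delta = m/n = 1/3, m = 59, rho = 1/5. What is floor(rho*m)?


m = 1/3*177 = 59.
rho = 1/5.
rho*m = 1/5*59 = 11.8.
k = floor(11.8) = 11.

11


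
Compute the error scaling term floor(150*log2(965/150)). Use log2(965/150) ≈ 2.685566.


log2(n/k) = log2(965/150) ≈ 2.685566.
k*log2(n/k) ≈ 150*2.685566 = 402.8349.
floor(402.8349) = 402.

402


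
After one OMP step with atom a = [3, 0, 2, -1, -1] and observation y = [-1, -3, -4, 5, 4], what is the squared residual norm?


a^T a = 15.
a^T y = -20.
coeff = -20/15 = -4/3.
||r||^2 = 121/3.

121/3


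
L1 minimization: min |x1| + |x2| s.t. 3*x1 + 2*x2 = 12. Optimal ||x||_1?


Axis intercepts:
  x1 = 4, x2 = 0: L1 = 4
  x1 = 0, x2 = 6: L1 = 6
x* = (4, 0)
||x*||_1 = 4.

4


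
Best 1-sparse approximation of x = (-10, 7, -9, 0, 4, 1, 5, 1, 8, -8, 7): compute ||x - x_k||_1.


Sorted |x_i| descending: [10, 9, 8, 8, 7, 7, 5, 4, 1, 1, 0]
Keep top 1: [10]
Tail entries: [9, 8, 8, 7, 7, 5, 4, 1, 1, 0]
L1 error = sum of tail = 50.

50


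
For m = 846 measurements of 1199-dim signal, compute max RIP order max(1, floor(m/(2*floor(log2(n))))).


floor(log2(1199)) = 10.
2*10 = 20.
m/(2*floor(log2(n))) = 846/20 ≈ 42.3.
floor = 42.
k = max(1, 42) = 42.

42


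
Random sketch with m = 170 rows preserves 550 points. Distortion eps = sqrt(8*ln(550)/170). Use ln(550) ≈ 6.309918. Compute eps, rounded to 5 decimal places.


ln(550) ≈ 6.309918.
8*ln(N)/m ≈ 8*6.309918/170 ≈ 0.29693732.
eps = sqrt(0.29693732) ≈ 0.5449196 ≈ 0.54492.

0.54492


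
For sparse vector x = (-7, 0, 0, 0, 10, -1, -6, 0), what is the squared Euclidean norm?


Non-zero entries: [(0, -7), (4, 10), (5, -1), (6, -6)]
Squares: [49, 100, 1, 36]
||x||_2^2 = sum = 186.

186


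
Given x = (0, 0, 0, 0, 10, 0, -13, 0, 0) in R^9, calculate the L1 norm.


Non-zero entries: [(4, 10), (6, -13)]
Absolute values: [10, 13]
||x||_1 = sum = 23.

23


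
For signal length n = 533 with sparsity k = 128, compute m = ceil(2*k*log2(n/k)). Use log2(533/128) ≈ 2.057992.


log2(n/k) = log2(533/128) ≈ 2.057992.
2*k*log2(n/k) ≈ 2*128*2.057992 = 526.845952.
m = ceil(526.845952) = 527.

527


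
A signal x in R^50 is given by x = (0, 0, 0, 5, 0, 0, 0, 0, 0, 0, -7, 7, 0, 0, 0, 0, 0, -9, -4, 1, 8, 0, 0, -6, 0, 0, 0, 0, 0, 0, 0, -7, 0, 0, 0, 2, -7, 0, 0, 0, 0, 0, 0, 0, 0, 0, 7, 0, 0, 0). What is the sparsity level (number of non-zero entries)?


Non-zero positions: [3, 10, 11, 17, 18, 19, 20, 23, 31, 35, 36, 46].
Sparsity = 12.

12


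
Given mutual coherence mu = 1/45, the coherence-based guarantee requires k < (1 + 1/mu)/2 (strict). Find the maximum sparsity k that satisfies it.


1/mu = 45.
1 + 1/mu = 46.
(1 + 1/mu)/2 = 23 is an integer and the inequality is strict, so k_max = 23 - 1 = 22.

22


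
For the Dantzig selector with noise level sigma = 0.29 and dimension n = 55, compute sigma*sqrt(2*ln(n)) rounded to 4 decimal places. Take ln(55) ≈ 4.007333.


ln(55) ≈ 4.007333.
2*ln(n) ≈ 8.014666.
sqrt(2*ln(n)) ≈ sqrt(8.014666) ≈ 2.831019.
threshold ≈ 0.29*2.831019 = 0.82099551 ≈ 0.8210.

0.8210


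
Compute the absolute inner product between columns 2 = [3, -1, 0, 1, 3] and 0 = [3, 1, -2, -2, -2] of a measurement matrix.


Inner product: 3*3 + -1*1 + 0*-2 + 1*-2 + 3*-2
Products: [9, -1, 0, -2, -6]
Sum = 0.
|dot| = 0.

0


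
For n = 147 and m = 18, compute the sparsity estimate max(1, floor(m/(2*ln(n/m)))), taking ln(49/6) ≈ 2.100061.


n/m = 147/18 = 49/6.
ln(n/m) ≈ 2.100061.
2*ln(n/m) ≈ 4.200122.
m/(2*ln(n/m)) ≈ 18/4.200122 ≈ 4.2856.
floor = 4.
k_max = max(1, 4) = 4.

4


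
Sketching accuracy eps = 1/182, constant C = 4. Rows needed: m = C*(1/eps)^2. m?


1/eps = 182.
(1/eps)^2 = 33124.
m = 4*33124 = 132496.

132496


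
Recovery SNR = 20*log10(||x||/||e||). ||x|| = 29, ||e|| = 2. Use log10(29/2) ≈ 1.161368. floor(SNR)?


||x||/||e|| = 29/2.
log10(29/2) ≈ 1.161368.
20*log10(||x||/||e||) ≈ 20*1.161368 = 23.22736.
floor(23.22736) = 23.

23


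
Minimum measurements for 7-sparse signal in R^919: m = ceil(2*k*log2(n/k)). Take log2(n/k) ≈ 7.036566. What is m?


log2(n/k) = log2(919/7) ≈ 7.036566.
2*k*log2(n/k) ≈ 2*7*7.036566 = 98.511924.
m = ceil(98.511924) = 99.

99


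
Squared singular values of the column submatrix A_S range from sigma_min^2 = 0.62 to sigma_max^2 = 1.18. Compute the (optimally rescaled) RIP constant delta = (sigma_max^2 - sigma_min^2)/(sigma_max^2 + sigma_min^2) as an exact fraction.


lambda_max - lambda_min = 1.18 - 0.62 = 0.56.
lambda_max + lambda_min = 1.18 + 0.62 = 1.80.
delta = 0.56/1.80 = 56/180 = 14/45.

14/45


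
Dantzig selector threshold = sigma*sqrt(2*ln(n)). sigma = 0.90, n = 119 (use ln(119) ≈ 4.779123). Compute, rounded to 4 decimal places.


ln(119) ≈ 4.779123.
2*ln(n) ≈ 9.558246.
sqrt(2*ln(n)) ≈ sqrt(9.558246) ≈ 3.091641.
threshold ≈ 0.90*3.091641 = 2.7824769 ≈ 2.7825.

2.7825


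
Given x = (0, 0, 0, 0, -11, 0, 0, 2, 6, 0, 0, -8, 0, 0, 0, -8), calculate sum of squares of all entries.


Non-zero entries: [(4, -11), (7, 2), (8, 6), (11, -8), (15, -8)]
Squares: [121, 4, 36, 64, 64]
||x||_2^2 = sum = 289.

289


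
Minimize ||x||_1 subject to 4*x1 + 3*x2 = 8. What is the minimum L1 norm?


Axis intercepts:
  x1 = 2, x2 = 0: L1 = 2
  x1 = 0, x2 = 8/3: L1 = 8/3
x* = (2, 0)
||x*||_1 = 2.

2


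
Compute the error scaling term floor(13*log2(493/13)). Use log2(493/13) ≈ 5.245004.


log2(n/k) = log2(493/13) ≈ 5.245004.
k*log2(n/k) ≈ 13*5.245004 = 68.185052.
floor(68.185052) = 68.

68


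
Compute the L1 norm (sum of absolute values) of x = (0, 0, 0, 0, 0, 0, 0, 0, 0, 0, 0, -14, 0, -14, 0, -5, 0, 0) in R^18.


Non-zero entries: [(11, -14), (13, -14), (15, -5)]
Absolute values: [14, 14, 5]
||x||_1 = sum = 33.

33


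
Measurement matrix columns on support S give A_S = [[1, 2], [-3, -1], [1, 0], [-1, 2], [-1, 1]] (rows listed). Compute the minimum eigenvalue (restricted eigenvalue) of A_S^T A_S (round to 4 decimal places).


A_S^T A_S = [[13, 2], [2, 10]].
trace = 23.
det = 126.
disc = trace^2 - 4*det = 529 - 4*126 = 25.
sqrt(25) = 5.
lam_min = (23 - 5)/2 = 9 = 9.0000.

9.0000


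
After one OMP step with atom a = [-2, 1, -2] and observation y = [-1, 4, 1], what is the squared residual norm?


a^T a = 9.
a^T y = 4.
coeff = 4/9 = 4/9.
||r||^2 = 146/9.

146/9


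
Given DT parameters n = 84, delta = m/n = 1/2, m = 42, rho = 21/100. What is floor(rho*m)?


m = 1/2*84 = 42.
rho = 21/100.
rho*m = 21/100*42 = 8.82.
k = floor(8.82) = 8.

8


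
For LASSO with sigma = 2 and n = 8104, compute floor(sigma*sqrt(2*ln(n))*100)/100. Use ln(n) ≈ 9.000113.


ln(8104) ≈ 9.000113.
2*ln(n) ≈ 18.000226.
sqrt(2*ln(n)) ≈ sqrt(18.000226) ≈ 4.242667.
lambda ≈ 2*4.242667 = 8.485334.
floor(lambda*100)/100 = 8.48.

8.48


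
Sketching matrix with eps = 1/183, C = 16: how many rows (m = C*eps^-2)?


1/eps = 183.
(1/eps)^2 = 33489.
m = 16*33489 = 535824.

535824


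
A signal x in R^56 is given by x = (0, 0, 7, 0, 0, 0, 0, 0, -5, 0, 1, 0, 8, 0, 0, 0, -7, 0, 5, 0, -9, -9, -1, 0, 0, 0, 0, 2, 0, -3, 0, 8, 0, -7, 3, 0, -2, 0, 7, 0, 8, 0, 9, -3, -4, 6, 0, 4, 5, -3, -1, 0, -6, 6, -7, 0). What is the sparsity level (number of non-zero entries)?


Non-zero positions: [2, 8, 10, 12, 16, 18, 20, 21, 22, 27, 29, 31, 33, 34, 36, 38, 40, 42, 43, 44, 45, 47, 48, 49, 50, 52, 53, 54].
Sparsity = 28.

28


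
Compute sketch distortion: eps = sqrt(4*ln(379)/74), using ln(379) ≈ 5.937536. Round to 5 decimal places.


ln(379) ≈ 5.937536.
4*ln(N)/m ≈ 4*5.937536/74 ≈ 0.32094789.
eps = sqrt(0.32094789) ≈ 0.5665226 ≈ 0.56652.

0.56652


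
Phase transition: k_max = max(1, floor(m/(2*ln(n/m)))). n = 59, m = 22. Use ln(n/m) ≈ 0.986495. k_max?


n/m = 59/22.
ln(n/m) ≈ 0.986495.
2*ln(n/m) ≈ 1.97299.
m/(2*ln(n/m)) ≈ 22/1.97299 ≈ 11.1506.
floor = 11.
k_max = max(1, 11) = 11.

11


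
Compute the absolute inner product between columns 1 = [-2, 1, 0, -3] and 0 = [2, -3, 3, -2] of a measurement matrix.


Inner product: -2*2 + 1*-3 + 0*3 + -3*-2
Products: [-4, -3, 0, 6]
Sum = -1.
|dot| = 1.

1


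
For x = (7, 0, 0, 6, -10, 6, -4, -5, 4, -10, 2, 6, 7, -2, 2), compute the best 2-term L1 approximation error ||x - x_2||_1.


Sorted |x_i| descending: [10, 10, 7, 7, 6, 6, 6, 5, 4, 4, 2, 2, 2, 0, 0]
Keep top 2: [10, 10]
Tail entries: [7, 7, 6, 6, 6, 5, 4, 4, 2, 2, 2, 0, 0]
L1 error = sum of tail = 51.

51


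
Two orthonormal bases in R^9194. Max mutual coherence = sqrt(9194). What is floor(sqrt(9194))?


95^2 = 9025 <= 9194 < 9216 = 96^2, so 95 <= sqrt(9194) < 96.
floor(sqrt(9194)) = 95.

95


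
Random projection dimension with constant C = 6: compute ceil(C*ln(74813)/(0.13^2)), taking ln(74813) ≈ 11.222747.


ln(74813) ≈ 11.222747.
eps^2 = 0.13^2 = 0.0169.
C*ln(N)/eps^2 ≈ 6*11.222747/0.0169 ≈ 3984.4072.
m = ceil(3984.4072) = 3985.

3985


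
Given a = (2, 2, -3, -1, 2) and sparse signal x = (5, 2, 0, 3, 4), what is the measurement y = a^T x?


Non-zero terms: ['2*5', '2*2', '-1*3', '2*4']
Products: [10, 4, -3, 8]
y = sum = 19.

19


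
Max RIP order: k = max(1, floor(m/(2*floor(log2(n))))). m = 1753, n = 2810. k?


floor(log2(2810)) = 11.
2*11 = 22.
m/(2*floor(log2(n))) = 1753/22 ≈ 79.6818.
floor = 79.
k = max(1, 79) = 79.

79


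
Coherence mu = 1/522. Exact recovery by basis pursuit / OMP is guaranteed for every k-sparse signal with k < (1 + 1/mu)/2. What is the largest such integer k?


1/mu = 522.
1 + 1/mu = 523.
(1 + 1/mu)/2 = 261.5 is not an integer, so k_max = floor(261.5) = 261.

261


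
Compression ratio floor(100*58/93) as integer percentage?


100*m/n = 100*58/93 ≈ 62.3656.
floor = 62.

62


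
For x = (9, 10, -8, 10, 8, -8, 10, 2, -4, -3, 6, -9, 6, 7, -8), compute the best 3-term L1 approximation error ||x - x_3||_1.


Sorted |x_i| descending: [10, 10, 10, 9, 9, 8, 8, 8, 8, 7, 6, 6, 4, 3, 2]
Keep top 3: [10, 10, 10]
Tail entries: [9, 9, 8, 8, 8, 8, 7, 6, 6, 4, 3, 2]
L1 error = sum of tail = 78.

78


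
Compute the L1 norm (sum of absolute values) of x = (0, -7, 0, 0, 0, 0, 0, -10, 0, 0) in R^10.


Non-zero entries: [(1, -7), (7, -10)]
Absolute values: [7, 10]
||x||_1 = sum = 17.

17


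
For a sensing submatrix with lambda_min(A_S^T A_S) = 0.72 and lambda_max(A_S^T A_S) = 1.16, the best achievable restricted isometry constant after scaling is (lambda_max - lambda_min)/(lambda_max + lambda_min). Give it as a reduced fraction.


lambda_max - lambda_min = 1.16 - 0.72 = 0.44.
lambda_max + lambda_min = 1.16 + 0.72 = 1.88.
delta = 0.44/1.88 = 44/188 = 11/47.

11/47


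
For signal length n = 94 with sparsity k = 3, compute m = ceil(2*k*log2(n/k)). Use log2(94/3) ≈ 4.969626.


log2(n/k) = log2(94/3) ≈ 4.969626.
2*k*log2(n/k) ≈ 2*3*4.969626 = 29.817756.
m = ceil(29.817756) = 30.

30


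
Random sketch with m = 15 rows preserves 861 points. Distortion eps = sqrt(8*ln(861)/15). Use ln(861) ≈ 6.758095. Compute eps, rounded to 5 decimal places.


ln(861) ≈ 6.758095.
8*ln(N)/m ≈ 8*6.758095/15 ≈ 3.60431733.
eps = sqrt(3.60431733) ≈ 1.898504 ≈ 1.89850.

1.89850


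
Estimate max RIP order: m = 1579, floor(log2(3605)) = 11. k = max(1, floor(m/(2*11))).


floor(log2(3605)) = 11.
2*11 = 22.
m/(2*floor(log2(n))) = 1579/22 ≈ 71.7727.
floor = 71.
k = max(1, 71) = 71.

71


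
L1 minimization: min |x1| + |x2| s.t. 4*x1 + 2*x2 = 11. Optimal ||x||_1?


Axis intercepts:
  x1 = 11/4, x2 = 0: L1 = 11/4
  x1 = 0, x2 = 11/2: L1 = 11/2
x* = (11/4, 0)
||x*||_1 = 11/4.

11/4


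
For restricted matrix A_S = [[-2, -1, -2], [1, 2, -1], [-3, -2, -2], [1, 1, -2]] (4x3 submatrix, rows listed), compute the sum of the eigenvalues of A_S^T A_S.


Sum of eigenvalues of A_S^T A_S = trace(A_S^T A_S) = sum of squared column norms of A_S.
A_S^T A_S diagonal: [15, 10, 13].
trace = 15 + 10 + 13 = 38.

38


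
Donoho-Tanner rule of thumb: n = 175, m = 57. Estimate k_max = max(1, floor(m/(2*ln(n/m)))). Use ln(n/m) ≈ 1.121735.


n/m = 175/57.
ln(n/m) ≈ 1.121735.
2*ln(n/m) ≈ 2.24347.
m/(2*ln(n/m)) ≈ 57/2.24347 ≈ 25.4071.
floor = 25.
k_max = max(1, 25) = 25.

25


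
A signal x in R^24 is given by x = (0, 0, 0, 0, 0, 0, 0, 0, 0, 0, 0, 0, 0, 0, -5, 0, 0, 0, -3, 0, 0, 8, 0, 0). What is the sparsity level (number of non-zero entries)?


Non-zero positions: [14, 18, 21].
Sparsity = 3.

3


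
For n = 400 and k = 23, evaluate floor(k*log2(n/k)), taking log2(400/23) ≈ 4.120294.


log2(n/k) = log2(400/23) ≈ 4.120294.
k*log2(n/k) ≈ 23*4.120294 = 94.766762.
floor(94.766762) = 94.

94


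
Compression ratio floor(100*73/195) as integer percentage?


100*m/n = 100*73/195 ≈ 37.4359.
floor = 37.

37


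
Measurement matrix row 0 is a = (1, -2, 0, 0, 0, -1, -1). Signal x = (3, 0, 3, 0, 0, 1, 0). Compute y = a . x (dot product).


Non-zero terms: ['1*3', '0*3', '-1*1']
Products: [3, 0, -1]
y = sum = 2.

2


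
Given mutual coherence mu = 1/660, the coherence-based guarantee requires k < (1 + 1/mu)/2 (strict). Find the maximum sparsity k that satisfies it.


1/mu = 660.
1 + 1/mu = 661.
(1 + 1/mu)/2 = 330.5 is not an integer, so k_max = floor(330.5) = 330.

330


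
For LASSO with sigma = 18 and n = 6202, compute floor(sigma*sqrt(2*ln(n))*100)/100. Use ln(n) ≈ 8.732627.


ln(6202) ≈ 8.732627.
2*ln(n) ≈ 17.465254.
sqrt(2*ln(n)) ≈ sqrt(17.465254) ≈ 4.179145.
lambda ≈ 18*4.179145 = 75.22461.
floor(lambda*100)/100 = 75.22.

75.22


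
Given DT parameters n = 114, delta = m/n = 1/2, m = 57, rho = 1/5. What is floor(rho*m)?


m = 1/2*114 = 57.
rho = 1/5.
rho*m = 1/5*57 = 11.4.
k = floor(11.4) = 11.

11


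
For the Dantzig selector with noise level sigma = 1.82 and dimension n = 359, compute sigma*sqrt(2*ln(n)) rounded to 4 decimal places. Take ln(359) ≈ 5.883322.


ln(359) ≈ 5.883322.
2*ln(n) ≈ 11.766644.
sqrt(2*ln(n)) ≈ sqrt(11.766644) ≈ 3.430254.
threshold ≈ 1.82*3.430254 = 6.24306228 ≈ 6.2431.

6.2431


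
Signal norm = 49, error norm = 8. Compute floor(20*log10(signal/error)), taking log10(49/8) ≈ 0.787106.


||x||/||e|| = 49/8.
log10(49/8) ≈ 0.787106.
20*log10(||x||/||e||) ≈ 20*0.787106 = 15.74212.
floor(15.74212) = 15.

15


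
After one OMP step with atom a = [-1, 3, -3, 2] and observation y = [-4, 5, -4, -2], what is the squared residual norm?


a^T a = 23.
a^T y = 27.
coeff = 27/23 = 27/23.
||r||^2 = 674/23.

674/23


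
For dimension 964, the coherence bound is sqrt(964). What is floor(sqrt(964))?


31^2 = 961 <= 964 < 1024 = 32^2, so 31 <= sqrt(964) < 32.
floor(sqrt(964)) = 31.

31


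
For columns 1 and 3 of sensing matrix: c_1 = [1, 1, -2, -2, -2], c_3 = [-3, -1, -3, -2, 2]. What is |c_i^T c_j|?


Inner product: 1*-3 + 1*-1 + -2*-3 + -2*-2 + -2*2
Products: [-3, -1, 6, 4, -4]
Sum = 2.
|dot| = 2.

2


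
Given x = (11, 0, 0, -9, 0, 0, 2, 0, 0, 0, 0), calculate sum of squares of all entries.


Non-zero entries: [(0, 11), (3, -9), (6, 2)]
Squares: [121, 81, 4]
||x||_2^2 = sum = 206.

206


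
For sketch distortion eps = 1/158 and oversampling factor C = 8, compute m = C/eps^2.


1/eps = 158.
(1/eps)^2 = 24964.
m = 8*24964 = 199712.

199712


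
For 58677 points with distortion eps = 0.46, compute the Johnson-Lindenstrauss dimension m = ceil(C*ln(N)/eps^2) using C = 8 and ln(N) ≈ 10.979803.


ln(58677) ≈ 10.979803.
eps^2 = 0.46^2 = 0.2116.
C*ln(N)/eps^2 ≈ 8*10.979803/0.2116 ≈ 415.1154.
m = ceil(415.1154) = 416.

416


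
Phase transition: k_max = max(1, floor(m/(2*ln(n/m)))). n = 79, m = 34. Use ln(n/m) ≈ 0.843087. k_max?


n/m = 79/34.
ln(n/m) ≈ 0.843087.
2*ln(n/m) ≈ 1.686174.
m/(2*ln(n/m)) ≈ 34/1.686174 ≈ 20.164.
floor = 20.
k_max = max(1, 20) = 20.

20


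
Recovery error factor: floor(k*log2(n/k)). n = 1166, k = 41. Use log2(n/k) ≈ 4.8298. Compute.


log2(n/k) = log2(1166/41) ≈ 4.8298.
k*log2(n/k) ≈ 41*4.8298 = 198.0218.
floor(198.0218) = 198.

198


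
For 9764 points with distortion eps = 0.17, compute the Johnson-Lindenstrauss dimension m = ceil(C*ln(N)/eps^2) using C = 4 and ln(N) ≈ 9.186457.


ln(9764) ≈ 9.186457.
eps^2 = 0.17^2 = 0.0289.
C*ln(N)/eps^2 ≈ 4*9.186457/0.0289 ≈ 1271.4819.
m = ceil(1271.4819) = 1272.

1272


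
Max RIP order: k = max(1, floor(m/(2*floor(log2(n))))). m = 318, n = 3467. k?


floor(log2(3467)) = 11.
2*11 = 22.
m/(2*floor(log2(n))) = 318/22 ≈ 14.4545.
floor = 14.
k = max(1, 14) = 14.

14


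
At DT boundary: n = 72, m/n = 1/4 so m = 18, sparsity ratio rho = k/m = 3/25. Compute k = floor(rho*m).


m = 1/4*72 = 18.
rho = 3/25.
rho*m = 3/25*18 = 2.16.
k = floor(2.16) = 2.

2


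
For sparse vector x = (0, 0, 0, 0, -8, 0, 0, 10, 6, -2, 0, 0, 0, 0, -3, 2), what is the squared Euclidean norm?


Non-zero entries: [(4, -8), (7, 10), (8, 6), (9, -2), (14, -3), (15, 2)]
Squares: [64, 100, 36, 4, 9, 4]
||x||_2^2 = sum = 217.

217


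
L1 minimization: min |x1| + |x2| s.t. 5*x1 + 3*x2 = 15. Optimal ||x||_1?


Axis intercepts:
  x1 = 3, x2 = 0: L1 = 3
  x1 = 0, x2 = 5: L1 = 5
x* = (3, 0)
||x*||_1 = 3.

3


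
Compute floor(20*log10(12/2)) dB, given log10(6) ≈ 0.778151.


||x||/||e|| = 12/2 = 6.
log10(6) ≈ 0.778151.
20*log10(||x||/||e||) ≈ 20*0.778151 = 15.56302.
floor(15.56302) = 15.

15


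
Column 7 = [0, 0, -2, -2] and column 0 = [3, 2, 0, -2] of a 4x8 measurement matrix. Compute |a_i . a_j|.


Inner product: 0*3 + 0*2 + -2*0 + -2*-2
Products: [0, 0, 0, 4]
Sum = 4.
|dot| = 4.

4


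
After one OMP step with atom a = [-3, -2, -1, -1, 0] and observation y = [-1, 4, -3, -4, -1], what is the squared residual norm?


a^T a = 15.
a^T y = 2.
coeff = 2/15 = 2/15.
||r||^2 = 641/15.

641/15


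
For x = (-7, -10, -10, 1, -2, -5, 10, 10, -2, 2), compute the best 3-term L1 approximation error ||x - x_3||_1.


Sorted |x_i| descending: [10, 10, 10, 10, 7, 5, 2, 2, 2, 1]
Keep top 3: [10, 10, 10]
Tail entries: [10, 7, 5, 2, 2, 2, 1]
L1 error = sum of tail = 29.

29


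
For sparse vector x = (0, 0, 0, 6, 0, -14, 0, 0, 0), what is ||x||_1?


Non-zero entries: [(3, 6), (5, -14)]
Absolute values: [6, 14]
||x||_1 = sum = 20.

20


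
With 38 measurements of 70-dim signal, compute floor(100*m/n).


100*m/n = 100*38/70 ≈ 54.2857.
floor = 54.

54


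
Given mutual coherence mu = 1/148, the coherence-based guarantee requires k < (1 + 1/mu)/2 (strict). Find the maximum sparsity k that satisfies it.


1/mu = 148.
1 + 1/mu = 149.
(1 + 1/mu)/2 = 74.5 is not an integer, so k_max = floor(74.5) = 74.

74


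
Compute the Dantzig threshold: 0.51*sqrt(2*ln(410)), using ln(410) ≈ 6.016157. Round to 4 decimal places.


ln(410) ≈ 6.016157.
2*ln(n) ≈ 12.032314.
sqrt(2*ln(n)) ≈ sqrt(12.032314) ≈ 3.468763.
threshold ≈ 0.51*3.468763 = 1.76906913 ≈ 1.7691.

1.7691


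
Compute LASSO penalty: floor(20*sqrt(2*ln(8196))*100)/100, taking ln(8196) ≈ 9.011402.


ln(8196) ≈ 9.011402.
2*ln(n) ≈ 18.022804.
sqrt(2*ln(n)) ≈ sqrt(18.022804) ≈ 4.245327.
lambda ≈ 20*4.245327 = 84.90654.
floor(lambda*100)/100 = 84.90.

84.90


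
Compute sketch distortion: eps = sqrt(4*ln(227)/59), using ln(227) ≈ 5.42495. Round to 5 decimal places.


ln(227) ≈ 5.42495.
4*ln(N)/m ≈ 4*5.42495/59 ≈ 0.36779322.
eps = sqrt(0.36779322) ≈ 0.6064596 ≈ 0.60646.

0.60646


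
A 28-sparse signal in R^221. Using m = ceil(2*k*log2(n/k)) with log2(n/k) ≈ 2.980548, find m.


log2(n/k) = log2(221/28) ≈ 2.980548.
2*k*log2(n/k) ≈ 2*28*2.980548 = 166.910688.
m = ceil(166.910688) = 167.

167


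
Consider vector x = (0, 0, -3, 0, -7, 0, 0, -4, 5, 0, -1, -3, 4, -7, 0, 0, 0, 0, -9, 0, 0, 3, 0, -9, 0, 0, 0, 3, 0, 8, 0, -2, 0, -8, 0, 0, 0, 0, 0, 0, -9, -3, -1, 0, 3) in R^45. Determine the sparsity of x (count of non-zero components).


Non-zero positions: [2, 4, 7, 8, 10, 11, 12, 13, 18, 21, 23, 27, 29, 31, 33, 40, 41, 42, 44].
Sparsity = 19.

19


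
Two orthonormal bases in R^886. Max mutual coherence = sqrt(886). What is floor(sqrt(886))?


29^2 = 841 <= 886 < 900 = 30^2, so 29 <= sqrt(886) < 30.
floor(sqrt(886)) = 29.

29


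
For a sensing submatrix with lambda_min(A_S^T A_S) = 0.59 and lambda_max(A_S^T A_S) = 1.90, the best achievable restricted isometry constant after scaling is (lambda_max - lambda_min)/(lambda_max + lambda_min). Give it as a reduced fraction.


lambda_max - lambda_min = 1.90 - 0.59 = 1.31.
lambda_max + lambda_min = 1.90 + 0.59 = 2.49.
delta = 1.31/2.49 = 131/249.

131/249


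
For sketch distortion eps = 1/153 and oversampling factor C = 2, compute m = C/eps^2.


1/eps = 153.
(1/eps)^2 = 23409.
m = 2*23409 = 46818.

46818


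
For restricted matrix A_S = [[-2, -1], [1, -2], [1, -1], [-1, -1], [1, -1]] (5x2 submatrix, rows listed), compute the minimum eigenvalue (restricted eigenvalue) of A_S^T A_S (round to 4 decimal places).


A_S^T A_S = [[8, -1], [-1, 8]].
trace = 16.
det = 63.
disc = trace^2 - 4*det = 256 - 4*63 = 4.
sqrt(4) = 2.
lam_min = (16 - 2)/2 = 7 = 7.0000.

7.0000


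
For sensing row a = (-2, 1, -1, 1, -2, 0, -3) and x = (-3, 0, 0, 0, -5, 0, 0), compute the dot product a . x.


Non-zero terms: ['-2*-3', '-2*-5']
Products: [6, 10]
y = sum = 16.

16


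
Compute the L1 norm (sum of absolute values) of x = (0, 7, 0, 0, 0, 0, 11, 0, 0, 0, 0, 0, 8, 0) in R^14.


Non-zero entries: [(1, 7), (6, 11), (12, 8)]
Absolute values: [7, 11, 8]
||x||_1 = sum = 26.

26


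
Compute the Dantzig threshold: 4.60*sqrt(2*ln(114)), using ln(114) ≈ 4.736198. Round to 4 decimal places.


ln(114) ≈ 4.736198.
2*ln(n) ≈ 9.472396.
sqrt(2*ln(n)) ≈ sqrt(9.472396) ≈ 3.077726.
threshold ≈ 4.60*3.077726 = 14.1575396 ≈ 14.1575.

14.1575


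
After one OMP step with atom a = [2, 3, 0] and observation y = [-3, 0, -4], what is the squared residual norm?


a^T a = 13.
a^T y = -6.
coeff = -6/13 = -6/13.
||r||^2 = 289/13.

289/13


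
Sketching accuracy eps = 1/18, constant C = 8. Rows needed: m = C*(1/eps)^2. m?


1/eps = 18.
(1/eps)^2 = 324.
m = 8*324 = 2592.

2592


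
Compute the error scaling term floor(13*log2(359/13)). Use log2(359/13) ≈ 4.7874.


log2(n/k) = log2(359/13) ≈ 4.7874.
k*log2(n/k) ≈ 13*4.7874 = 62.2362.
floor(62.2362) = 62.

62


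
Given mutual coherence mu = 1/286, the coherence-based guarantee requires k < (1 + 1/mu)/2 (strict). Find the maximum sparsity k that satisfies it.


1/mu = 286.
1 + 1/mu = 287.
(1 + 1/mu)/2 = 143.5 is not an integer, so k_max = floor(143.5) = 143.

143


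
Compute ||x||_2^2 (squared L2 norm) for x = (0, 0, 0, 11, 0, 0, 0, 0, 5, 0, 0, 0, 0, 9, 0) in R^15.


Non-zero entries: [(3, 11), (8, 5), (13, 9)]
Squares: [121, 25, 81]
||x||_2^2 = sum = 227.

227


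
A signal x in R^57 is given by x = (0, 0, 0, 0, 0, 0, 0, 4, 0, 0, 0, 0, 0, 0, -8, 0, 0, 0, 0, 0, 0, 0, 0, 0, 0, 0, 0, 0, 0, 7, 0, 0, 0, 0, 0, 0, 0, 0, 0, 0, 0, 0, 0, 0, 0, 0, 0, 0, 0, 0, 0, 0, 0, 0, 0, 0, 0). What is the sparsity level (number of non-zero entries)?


Non-zero positions: [7, 14, 29].
Sparsity = 3.

3


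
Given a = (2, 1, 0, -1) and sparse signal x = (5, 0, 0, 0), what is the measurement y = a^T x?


Non-zero terms: ['2*5']
Products: [10]
y = sum = 10.

10


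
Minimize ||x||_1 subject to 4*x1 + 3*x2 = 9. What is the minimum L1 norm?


Axis intercepts:
  x1 = 9/4, x2 = 0: L1 = 9/4
  x1 = 0, x2 = 3: L1 = 3
x* = (9/4, 0)
||x*||_1 = 9/4.

9/4


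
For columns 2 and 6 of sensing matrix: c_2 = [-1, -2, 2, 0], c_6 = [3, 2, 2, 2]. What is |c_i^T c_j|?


Inner product: -1*3 + -2*2 + 2*2 + 0*2
Products: [-3, -4, 4, 0]
Sum = -3.
|dot| = 3.

3


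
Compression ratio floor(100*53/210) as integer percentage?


100*m/n = 100*53/210 ≈ 25.2381.
floor = 25.

25


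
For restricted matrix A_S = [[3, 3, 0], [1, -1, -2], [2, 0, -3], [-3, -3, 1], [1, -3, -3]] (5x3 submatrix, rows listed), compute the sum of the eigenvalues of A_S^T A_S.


Sum of eigenvalues of A_S^T A_S = trace(A_S^T A_S) = sum of squared column norms of A_S.
A_S^T A_S diagonal: [24, 28, 23].
trace = 24 + 28 + 23 = 75.

75


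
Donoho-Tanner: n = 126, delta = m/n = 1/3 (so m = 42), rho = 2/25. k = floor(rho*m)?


m = 1/3*126 = 42.
rho = 2/25.
rho*m = 2/25*42 = 3.36.
k = floor(3.36) = 3.

3


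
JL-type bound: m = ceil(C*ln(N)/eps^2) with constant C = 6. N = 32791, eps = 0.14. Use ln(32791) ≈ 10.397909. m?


ln(32791) ≈ 10.397909.
eps^2 = 0.14^2 = 0.0196.
C*ln(N)/eps^2 ≈ 6*10.397909/0.0196 ≈ 3183.0334.
m = ceil(3183.0334) = 3184.

3184


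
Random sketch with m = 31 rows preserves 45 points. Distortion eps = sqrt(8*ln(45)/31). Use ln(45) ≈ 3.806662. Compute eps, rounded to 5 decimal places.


ln(45) ≈ 3.806662.
8*ln(N)/m ≈ 8*3.806662/31 ≈ 0.98236439.
eps = sqrt(0.98236439) ≈ 0.991143 ≈ 0.99114.

0.99114


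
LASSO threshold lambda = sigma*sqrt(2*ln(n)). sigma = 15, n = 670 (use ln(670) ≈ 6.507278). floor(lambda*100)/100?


ln(670) ≈ 6.507278.
2*ln(n) ≈ 13.014556.
sqrt(2*ln(n)) ≈ sqrt(13.014556) ≈ 3.607569.
lambda ≈ 15*3.607569 = 54.113535.
floor(lambda*100)/100 = 54.11.

54.11


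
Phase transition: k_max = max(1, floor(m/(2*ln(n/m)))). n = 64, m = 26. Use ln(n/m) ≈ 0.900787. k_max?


n/m = 64/26 = 32/13.
ln(n/m) ≈ 0.900787.
2*ln(n/m) ≈ 1.801574.
m/(2*ln(n/m)) ≈ 26/1.801574 ≈ 14.4318.
floor = 14.
k_max = max(1, 14) = 14.

14


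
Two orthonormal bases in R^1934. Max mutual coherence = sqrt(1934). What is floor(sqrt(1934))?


43^2 = 1849 <= 1934 < 1936 = 44^2, so 43 <= sqrt(1934) < 44.
floor(sqrt(1934)) = 43.

43


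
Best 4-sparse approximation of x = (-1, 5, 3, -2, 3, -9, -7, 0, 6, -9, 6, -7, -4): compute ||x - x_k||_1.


Sorted |x_i| descending: [9, 9, 7, 7, 6, 6, 5, 4, 3, 3, 2, 1, 0]
Keep top 4: [9, 9, 7, 7]
Tail entries: [6, 6, 5, 4, 3, 3, 2, 1, 0]
L1 error = sum of tail = 30.

30


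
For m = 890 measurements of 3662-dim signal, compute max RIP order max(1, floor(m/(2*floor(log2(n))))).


floor(log2(3662)) = 11.
2*11 = 22.
m/(2*floor(log2(n))) = 890/22 ≈ 40.4545.
floor = 40.
k = max(1, 40) = 40.

40


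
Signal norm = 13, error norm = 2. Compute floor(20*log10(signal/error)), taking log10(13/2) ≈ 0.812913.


||x||/||e|| = 13/2.
log10(13/2) ≈ 0.812913.
20*log10(||x||/||e||) ≈ 20*0.812913 = 16.25826.
floor(16.25826) = 16.

16


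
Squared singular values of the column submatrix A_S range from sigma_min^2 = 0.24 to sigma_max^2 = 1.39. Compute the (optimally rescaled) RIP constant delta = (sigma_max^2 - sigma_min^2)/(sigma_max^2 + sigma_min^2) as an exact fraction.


lambda_max - lambda_min = 1.39 - 0.24 = 1.15.
lambda_max + lambda_min = 1.39 + 0.24 = 1.63.
delta = 1.15/1.63 = 115/163.

115/163


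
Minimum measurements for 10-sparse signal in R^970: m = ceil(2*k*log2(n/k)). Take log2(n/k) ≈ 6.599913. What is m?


log2(n/k) = log2(970/10) ≈ 6.599913.
2*k*log2(n/k) ≈ 2*10*6.599913 = 131.99826.
m = ceil(131.99826) = 132.

132


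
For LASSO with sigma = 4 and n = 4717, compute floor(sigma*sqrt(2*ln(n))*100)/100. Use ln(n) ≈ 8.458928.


ln(4717) ≈ 8.458928.
2*ln(n) ≈ 16.917856.
sqrt(2*ln(n)) ≈ sqrt(16.917856) ≈ 4.113132.
lambda ≈ 4*4.113132 = 16.452528.
floor(lambda*100)/100 = 16.45.

16.45


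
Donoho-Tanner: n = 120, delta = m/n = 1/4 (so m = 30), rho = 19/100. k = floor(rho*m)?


m = 1/4*120 = 30.
rho = 19/100.
rho*m = 19/100*30 = 5.7.
k = floor(5.7) = 5.

5


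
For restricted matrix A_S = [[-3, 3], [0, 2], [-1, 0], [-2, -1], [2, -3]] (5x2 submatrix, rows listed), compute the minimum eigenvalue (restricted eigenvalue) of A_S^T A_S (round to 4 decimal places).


A_S^T A_S = [[18, -13], [-13, 23]].
trace = 41.
det = 245.
disc = trace^2 - 4*det = 1681 - 4*245 = 701.
sqrt(701) ≈ 26.476405.
lam_min = (41 - sqrt(701))/2 ≈ (41 - 26.476405)/2 = 7.2617975 ≈ 7.2618.

7.2618


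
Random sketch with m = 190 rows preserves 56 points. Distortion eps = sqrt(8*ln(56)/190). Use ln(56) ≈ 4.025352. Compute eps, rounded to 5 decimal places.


ln(56) ≈ 4.025352.
8*ln(N)/m ≈ 8*4.025352/190 ≈ 0.16948851.
eps = sqrt(0.16948851) ≈ 0.4116898 ≈ 0.41169.

0.41169


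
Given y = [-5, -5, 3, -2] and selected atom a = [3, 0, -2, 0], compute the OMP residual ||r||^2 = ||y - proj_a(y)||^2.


a^T a = 13.
a^T y = -21.
coeff = -21/13 = -21/13.
||r||^2 = 378/13.

378/13


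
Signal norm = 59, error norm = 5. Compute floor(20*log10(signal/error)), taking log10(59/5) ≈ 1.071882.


||x||/||e|| = 59/5.
log10(59/5) ≈ 1.071882.
20*log10(||x||/||e||) ≈ 20*1.071882 = 21.43764.
floor(21.43764) = 21.

21


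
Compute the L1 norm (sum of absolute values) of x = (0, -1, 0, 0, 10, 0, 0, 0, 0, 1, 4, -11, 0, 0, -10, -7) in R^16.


Non-zero entries: [(1, -1), (4, 10), (9, 1), (10, 4), (11, -11), (14, -10), (15, -7)]
Absolute values: [1, 10, 1, 4, 11, 10, 7]
||x||_1 = sum = 44.

44


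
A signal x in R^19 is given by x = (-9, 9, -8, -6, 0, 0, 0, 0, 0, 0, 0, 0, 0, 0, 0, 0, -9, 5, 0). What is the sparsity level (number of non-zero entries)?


Non-zero positions: [0, 1, 2, 3, 16, 17].
Sparsity = 6.

6


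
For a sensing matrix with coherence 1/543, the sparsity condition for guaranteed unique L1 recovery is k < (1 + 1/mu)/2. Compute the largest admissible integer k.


1/mu = 543.
1 + 1/mu = 544.
(1 + 1/mu)/2 = 272 is an integer and the inequality is strict, so k_max = 272 - 1 = 271.

271


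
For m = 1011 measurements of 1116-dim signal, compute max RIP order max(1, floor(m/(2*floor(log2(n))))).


floor(log2(1116)) = 10.
2*10 = 20.
m/(2*floor(log2(n))) = 1011/20 ≈ 50.55.
floor = 50.
k = max(1, 50) = 50.

50
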